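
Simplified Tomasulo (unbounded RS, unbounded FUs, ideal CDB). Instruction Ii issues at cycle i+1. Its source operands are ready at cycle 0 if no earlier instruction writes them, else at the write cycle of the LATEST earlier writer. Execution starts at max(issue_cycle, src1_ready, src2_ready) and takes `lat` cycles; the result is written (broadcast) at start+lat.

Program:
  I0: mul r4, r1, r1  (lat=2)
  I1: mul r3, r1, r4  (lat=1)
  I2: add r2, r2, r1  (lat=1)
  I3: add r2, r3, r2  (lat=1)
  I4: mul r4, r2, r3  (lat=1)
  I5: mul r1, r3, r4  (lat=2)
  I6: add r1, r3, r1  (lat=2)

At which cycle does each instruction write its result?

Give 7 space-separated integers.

I0 mul r4: issue@1 deps=(None,None) exec_start@1 write@3
I1 mul r3: issue@2 deps=(None,0) exec_start@3 write@4
I2 add r2: issue@3 deps=(None,None) exec_start@3 write@4
I3 add r2: issue@4 deps=(1,2) exec_start@4 write@5
I4 mul r4: issue@5 deps=(3,1) exec_start@5 write@6
I5 mul r1: issue@6 deps=(1,4) exec_start@6 write@8
I6 add r1: issue@7 deps=(1,5) exec_start@8 write@10

Answer: 3 4 4 5 6 8 10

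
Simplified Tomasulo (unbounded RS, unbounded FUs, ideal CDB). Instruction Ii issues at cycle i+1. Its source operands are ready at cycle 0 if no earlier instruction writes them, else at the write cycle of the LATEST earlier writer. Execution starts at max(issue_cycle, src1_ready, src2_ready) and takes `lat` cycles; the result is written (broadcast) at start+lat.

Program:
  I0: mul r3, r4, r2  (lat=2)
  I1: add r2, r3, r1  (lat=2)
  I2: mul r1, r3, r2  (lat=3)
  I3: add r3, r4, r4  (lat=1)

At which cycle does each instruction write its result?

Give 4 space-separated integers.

Answer: 3 5 8 5

Derivation:
I0 mul r3: issue@1 deps=(None,None) exec_start@1 write@3
I1 add r2: issue@2 deps=(0,None) exec_start@3 write@5
I2 mul r1: issue@3 deps=(0,1) exec_start@5 write@8
I3 add r3: issue@4 deps=(None,None) exec_start@4 write@5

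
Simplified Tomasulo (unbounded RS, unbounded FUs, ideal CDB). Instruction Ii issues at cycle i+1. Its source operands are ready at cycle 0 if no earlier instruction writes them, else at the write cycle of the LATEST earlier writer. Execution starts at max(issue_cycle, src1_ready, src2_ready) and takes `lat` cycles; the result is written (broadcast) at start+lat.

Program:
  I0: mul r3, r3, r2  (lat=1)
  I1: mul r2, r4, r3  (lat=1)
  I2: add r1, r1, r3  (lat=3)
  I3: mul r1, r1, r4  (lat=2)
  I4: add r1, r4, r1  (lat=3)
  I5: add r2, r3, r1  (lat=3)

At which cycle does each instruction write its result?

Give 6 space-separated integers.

Answer: 2 3 6 8 11 14

Derivation:
I0 mul r3: issue@1 deps=(None,None) exec_start@1 write@2
I1 mul r2: issue@2 deps=(None,0) exec_start@2 write@3
I2 add r1: issue@3 deps=(None,0) exec_start@3 write@6
I3 mul r1: issue@4 deps=(2,None) exec_start@6 write@8
I4 add r1: issue@5 deps=(None,3) exec_start@8 write@11
I5 add r2: issue@6 deps=(0,4) exec_start@11 write@14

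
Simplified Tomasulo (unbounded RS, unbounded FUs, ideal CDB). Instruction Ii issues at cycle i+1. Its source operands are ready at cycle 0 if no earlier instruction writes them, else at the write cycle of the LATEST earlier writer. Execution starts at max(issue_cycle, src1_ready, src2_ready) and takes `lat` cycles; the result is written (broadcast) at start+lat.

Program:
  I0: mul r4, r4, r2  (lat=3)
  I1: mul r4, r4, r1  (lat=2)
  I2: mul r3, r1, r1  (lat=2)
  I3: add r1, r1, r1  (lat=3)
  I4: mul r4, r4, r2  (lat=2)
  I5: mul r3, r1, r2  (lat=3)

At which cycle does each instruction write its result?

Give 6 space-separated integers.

Answer: 4 6 5 7 8 10

Derivation:
I0 mul r4: issue@1 deps=(None,None) exec_start@1 write@4
I1 mul r4: issue@2 deps=(0,None) exec_start@4 write@6
I2 mul r3: issue@3 deps=(None,None) exec_start@3 write@5
I3 add r1: issue@4 deps=(None,None) exec_start@4 write@7
I4 mul r4: issue@5 deps=(1,None) exec_start@6 write@8
I5 mul r3: issue@6 deps=(3,None) exec_start@7 write@10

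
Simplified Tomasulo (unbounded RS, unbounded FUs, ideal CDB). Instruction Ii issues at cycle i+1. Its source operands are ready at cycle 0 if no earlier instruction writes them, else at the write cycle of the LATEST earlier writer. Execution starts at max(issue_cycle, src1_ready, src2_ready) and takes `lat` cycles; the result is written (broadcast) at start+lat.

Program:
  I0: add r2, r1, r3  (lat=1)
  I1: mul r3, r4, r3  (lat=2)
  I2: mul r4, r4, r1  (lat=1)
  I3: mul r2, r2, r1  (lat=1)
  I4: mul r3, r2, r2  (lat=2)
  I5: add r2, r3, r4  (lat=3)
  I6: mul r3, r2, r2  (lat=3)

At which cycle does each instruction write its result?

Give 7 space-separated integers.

I0 add r2: issue@1 deps=(None,None) exec_start@1 write@2
I1 mul r3: issue@2 deps=(None,None) exec_start@2 write@4
I2 mul r4: issue@3 deps=(None,None) exec_start@3 write@4
I3 mul r2: issue@4 deps=(0,None) exec_start@4 write@5
I4 mul r3: issue@5 deps=(3,3) exec_start@5 write@7
I5 add r2: issue@6 deps=(4,2) exec_start@7 write@10
I6 mul r3: issue@7 deps=(5,5) exec_start@10 write@13

Answer: 2 4 4 5 7 10 13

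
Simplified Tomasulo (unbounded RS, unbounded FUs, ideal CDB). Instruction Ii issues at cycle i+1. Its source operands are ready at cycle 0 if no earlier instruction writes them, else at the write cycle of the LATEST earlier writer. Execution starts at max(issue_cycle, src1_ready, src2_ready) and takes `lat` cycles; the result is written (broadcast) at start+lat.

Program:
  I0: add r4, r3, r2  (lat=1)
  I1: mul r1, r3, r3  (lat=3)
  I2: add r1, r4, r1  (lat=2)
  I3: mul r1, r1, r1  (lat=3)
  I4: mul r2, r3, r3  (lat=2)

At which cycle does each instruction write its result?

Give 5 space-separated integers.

Answer: 2 5 7 10 7

Derivation:
I0 add r4: issue@1 deps=(None,None) exec_start@1 write@2
I1 mul r1: issue@2 deps=(None,None) exec_start@2 write@5
I2 add r1: issue@3 deps=(0,1) exec_start@5 write@7
I3 mul r1: issue@4 deps=(2,2) exec_start@7 write@10
I4 mul r2: issue@5 deps=(None,None) exec_start@5 write@7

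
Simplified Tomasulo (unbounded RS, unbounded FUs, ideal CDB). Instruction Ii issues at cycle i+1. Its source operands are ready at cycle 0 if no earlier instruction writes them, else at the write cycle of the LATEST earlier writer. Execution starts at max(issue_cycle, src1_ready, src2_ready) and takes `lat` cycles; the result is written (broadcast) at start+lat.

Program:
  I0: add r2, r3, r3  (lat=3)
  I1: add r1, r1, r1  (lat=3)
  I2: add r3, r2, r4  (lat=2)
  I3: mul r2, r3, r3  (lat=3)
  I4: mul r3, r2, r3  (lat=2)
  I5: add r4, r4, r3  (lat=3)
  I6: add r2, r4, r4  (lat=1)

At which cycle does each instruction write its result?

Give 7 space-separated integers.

I0 add r2: issue@1 deps=(None,None) exec_start@1 write@4
I1 add r1: issue@2 deps=(None,None) exec_start@2 write@5
I2 add r3: issue@3 deps=(0,None) exec_start@4 write@6
I3 mul r2: issue@4 deps=(2,2) exec_start@6 write@9
I4 mul r3: issue@5 deps=(3,2) exec_start@9 write@11
I5 add r4: issue@6 deps=(None,4) exec_start@11 write@14
I6 add r2: issue@7 deps=(5,5) exec_start@14 write@15

Answer: 4 5 6 9 11 14 15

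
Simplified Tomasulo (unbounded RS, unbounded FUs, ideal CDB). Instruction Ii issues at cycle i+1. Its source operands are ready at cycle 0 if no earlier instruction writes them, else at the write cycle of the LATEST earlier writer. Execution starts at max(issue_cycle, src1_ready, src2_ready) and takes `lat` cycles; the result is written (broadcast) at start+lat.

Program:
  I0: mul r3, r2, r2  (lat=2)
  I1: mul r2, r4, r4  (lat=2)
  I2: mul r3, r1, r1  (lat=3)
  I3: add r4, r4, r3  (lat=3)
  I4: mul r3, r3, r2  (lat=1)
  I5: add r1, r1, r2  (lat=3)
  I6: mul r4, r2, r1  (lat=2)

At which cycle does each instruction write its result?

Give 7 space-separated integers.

Answer: 3 4 6 9 7 9 11

Derivation:
I0 mul r3: issue@1 deps=(None,None) exec_start@1 write@3
I1 mul r2: issue@2 deps=(None,None) exec_start@2 write@4
I2 mul r3: issue@3 deps=(None,None) exec_start@3 write@6
I3 add r4: issue@4 deps=(None,2) exec_start@6 write@9
I4 mul r3: issue@5 deps=(2,1) exec_start@6 write@7
I5 add r1: issue@6 deps=(None,1) exec_start@6 write@9
I6 mul r4: issue@7 deps=(1,5) exec_start@9 write@11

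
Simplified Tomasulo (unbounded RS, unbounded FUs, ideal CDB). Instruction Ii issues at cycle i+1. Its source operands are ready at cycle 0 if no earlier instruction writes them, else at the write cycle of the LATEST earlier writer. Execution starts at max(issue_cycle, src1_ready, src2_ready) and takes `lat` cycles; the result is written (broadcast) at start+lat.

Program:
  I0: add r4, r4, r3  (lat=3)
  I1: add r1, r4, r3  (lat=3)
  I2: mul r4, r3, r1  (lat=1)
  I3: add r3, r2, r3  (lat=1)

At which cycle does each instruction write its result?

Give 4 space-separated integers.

Answer: 4 7 8 5

Derivation:
I0 add r4: issue@1 deps=(None,None) exec_start@1 write@4
I1 add r1: issue@2 deps=(0,None) exec_start@4 write@7
I2 mul r4: issue@3 deps=(None,1) exec_start@7 write@8
I3 add r3: issue@4 deps=(None,None) exec_start@4 write@5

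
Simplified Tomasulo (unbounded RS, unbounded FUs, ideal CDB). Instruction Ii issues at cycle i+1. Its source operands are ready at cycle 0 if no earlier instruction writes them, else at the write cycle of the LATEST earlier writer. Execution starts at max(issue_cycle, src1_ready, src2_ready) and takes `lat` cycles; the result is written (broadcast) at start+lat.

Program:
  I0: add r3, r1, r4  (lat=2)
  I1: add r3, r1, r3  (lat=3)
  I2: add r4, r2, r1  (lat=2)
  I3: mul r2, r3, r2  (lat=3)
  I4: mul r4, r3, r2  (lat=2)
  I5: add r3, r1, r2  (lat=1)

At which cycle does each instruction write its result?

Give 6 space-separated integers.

I0 add r3: issue@1 deps=(None,None) exec_start@1 write@3
I1 add r3: issue@2 deps=(None,0) exec_start@3 write@6
I2 add r4: issue@3 deps=(None,None) exec_start@3 write@5
I3 mul r2: issue@4 deps=(1,None) exec_start@6 write@9
I4 mul r4: issue@5 deps=(1,3) exec_start@9 write@11
I5 add r3: issue@6 deps=(None,3) exec_start@9 write@10

Answer: 3 6 5 9 11 10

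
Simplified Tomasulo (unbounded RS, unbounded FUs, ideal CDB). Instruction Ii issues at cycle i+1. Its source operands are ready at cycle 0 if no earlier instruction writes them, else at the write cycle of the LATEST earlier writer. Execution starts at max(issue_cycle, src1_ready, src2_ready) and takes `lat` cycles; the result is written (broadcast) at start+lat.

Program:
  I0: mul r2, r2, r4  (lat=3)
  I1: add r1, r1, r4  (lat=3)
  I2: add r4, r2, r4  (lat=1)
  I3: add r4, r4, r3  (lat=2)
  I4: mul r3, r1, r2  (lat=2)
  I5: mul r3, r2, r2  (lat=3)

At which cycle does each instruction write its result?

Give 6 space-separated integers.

Answer: 4 5 5 7 7 9

Derivation:
I0 mul r2: issue@1 deps=(None,None) exec_start@1 write@4
I1 add r1: issue@2 deps=(None,None) exec_start@2 write@5
I2 add r4: issue@3 deps=(0,None) exec_start@4 write@5
I3 add r4: issue@4 deps=(2,None) exec_start@5 write@7
I4 mul r3: issue@5 deps=(1,0) exec_start@5 write@7
I5 mul r3: issue@6 deps=(0,0) exec_start@6 write@9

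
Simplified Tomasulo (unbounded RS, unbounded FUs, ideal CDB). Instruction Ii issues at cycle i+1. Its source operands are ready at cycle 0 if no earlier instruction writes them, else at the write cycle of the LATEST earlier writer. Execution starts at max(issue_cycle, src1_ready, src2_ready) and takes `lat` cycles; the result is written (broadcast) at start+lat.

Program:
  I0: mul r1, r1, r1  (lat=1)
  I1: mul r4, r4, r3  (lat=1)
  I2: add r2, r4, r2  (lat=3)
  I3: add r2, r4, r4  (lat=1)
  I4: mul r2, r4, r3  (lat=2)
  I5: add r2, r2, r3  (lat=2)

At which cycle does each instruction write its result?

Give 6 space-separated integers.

Answer: 2 3 6 5 7 9

Derivation:
I0 mul r1: issue@1 deps=(None,None) exec_start@1 write@2
I1 mul r4: issue@2 deps=(None,None) exec_start@2 write@3
I2 add r2: issue@3 deps=(1,None) exec_start@3 write@6
I3 add r2: issue@4 deps=(1,1) exec_start@4 write@5
I4 mul r2: issue@5 deps=(1,None) exec_start@5 write@7
I5 add r2: issue@6 deps=(4,None) exec_start@7 write@9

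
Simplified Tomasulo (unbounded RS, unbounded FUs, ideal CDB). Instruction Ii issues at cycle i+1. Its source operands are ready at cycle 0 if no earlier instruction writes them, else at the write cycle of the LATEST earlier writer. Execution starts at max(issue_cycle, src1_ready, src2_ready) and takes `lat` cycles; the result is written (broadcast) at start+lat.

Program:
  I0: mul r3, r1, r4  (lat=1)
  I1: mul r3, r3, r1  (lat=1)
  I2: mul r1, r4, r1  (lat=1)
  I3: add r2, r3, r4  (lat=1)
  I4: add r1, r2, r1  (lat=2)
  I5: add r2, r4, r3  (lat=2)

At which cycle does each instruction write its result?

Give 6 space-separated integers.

Answer: 2 3 4 5 7 8

Derivation:
I0 mul r3: issue@1 deps=(None,None) exec_start@1 write@2
I1 mul r3: issue@2 deps=(0,None) exec_start@2 write@3
I2 mul r1: issue@3 deps=(None,None) exec_start@3 write@4
I3 add r2: issue@4 deps=(1,None) exec_start@4 write@5
I4 add r1: issue@5 deps=(3,2) exec_start@5 write@7
I5 add r2: issue@6 deps=(None,1) exec_start@6 write@8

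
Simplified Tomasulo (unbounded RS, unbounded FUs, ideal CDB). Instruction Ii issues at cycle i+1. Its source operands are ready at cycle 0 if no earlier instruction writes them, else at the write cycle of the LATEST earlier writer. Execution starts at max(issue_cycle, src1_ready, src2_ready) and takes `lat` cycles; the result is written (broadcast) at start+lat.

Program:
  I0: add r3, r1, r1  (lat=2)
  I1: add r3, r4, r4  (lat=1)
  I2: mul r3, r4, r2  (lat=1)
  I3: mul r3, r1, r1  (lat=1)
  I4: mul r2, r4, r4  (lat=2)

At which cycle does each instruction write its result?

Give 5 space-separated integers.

Answer: 3 3 4 5 7

Derivation:
I0 add r3: issue@1 deps=(None,None) exec_start@1 write@3
I1 add r3: issue@2 deps=(None,None) exec_start@2 write@3
I2 mul r3: issue@3 deps=(None,None) exec_start@3 write@4
I3 mul r3: issue@4 deps=(None,None) exec_start@4 write@5
I4 mul r2: issue@5 deps=(None,None) exec_start@5 write@7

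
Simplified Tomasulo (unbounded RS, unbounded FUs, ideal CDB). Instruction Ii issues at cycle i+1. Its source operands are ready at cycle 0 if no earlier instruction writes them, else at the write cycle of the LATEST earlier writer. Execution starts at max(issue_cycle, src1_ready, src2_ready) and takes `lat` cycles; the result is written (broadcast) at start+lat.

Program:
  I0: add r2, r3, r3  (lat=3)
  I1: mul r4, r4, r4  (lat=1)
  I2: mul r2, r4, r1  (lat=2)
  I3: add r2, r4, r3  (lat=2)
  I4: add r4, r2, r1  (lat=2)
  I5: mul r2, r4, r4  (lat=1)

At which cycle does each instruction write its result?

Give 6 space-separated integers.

Answer: 4 3 5 6 8 9

Derivation:
I0 add r2: issue@1 deps=(None,None) exec_start@1 write@4
I1 mul r4: issue@2 deps=(None,None) exec_start@2 write@3
I2 mul r2: issue@3 deps=(1,None) exec_start@3 write@5
I3 add r2: issue@4 deps=(1,None) exec_start@4 write@6
I4 add r4: issue@5 deps=(3,None) exec_start@6 write@8
I5 mul r2: issue@6 deps=(4,4) exec_start@8 write@9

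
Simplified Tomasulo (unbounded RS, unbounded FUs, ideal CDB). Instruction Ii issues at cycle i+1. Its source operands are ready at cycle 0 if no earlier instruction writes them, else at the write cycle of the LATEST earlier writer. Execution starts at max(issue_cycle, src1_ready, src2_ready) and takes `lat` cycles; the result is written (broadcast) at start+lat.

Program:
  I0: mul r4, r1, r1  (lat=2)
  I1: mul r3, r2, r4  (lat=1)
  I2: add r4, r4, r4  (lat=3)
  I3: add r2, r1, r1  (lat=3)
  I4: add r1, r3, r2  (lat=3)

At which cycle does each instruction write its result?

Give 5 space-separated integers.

I0 mul r4: issue@1 deps=(None,None) exec_start@1 write@3
I1 mul r3: issue@2 deps=(None,0) exec_start@3 write@4
I2 add r4: issue@3 deps=(0,0) exec_start@3 write@6
I3 add r2: issue@4 deps=(None,None) exec_start@4 write@7
I4 add r1: issue@5 deps=(1,3) exec_start@7 write@10

Answer: 3 4 6 7 10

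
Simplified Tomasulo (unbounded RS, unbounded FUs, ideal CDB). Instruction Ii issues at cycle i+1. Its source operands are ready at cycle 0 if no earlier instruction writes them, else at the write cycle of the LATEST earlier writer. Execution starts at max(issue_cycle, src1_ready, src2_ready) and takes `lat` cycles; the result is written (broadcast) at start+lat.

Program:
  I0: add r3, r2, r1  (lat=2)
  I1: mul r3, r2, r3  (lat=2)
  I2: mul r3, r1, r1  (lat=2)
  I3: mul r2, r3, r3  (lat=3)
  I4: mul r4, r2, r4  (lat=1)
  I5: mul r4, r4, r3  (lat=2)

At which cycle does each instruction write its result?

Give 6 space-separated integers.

Answer: 3 5 5 8 9 11

Derivation:
I0 add r3: issue@1 deps=(None,None) exec_start@1 write@3
I1 mul r3: issue@2 deps=(None,0) exec_start@3 write@5
I2 mul r3: issue@3 deps=(None,None) exec_start@3 write@5
I3 mul r2: issue@4 deps=(2,2) exec_start@5 write@8
I4 mul r4: issue@5 deps=(3,None) exec_start@8 write@9
I5 mul r4: issue@6 deps=(4,2) exec_start@9 write@11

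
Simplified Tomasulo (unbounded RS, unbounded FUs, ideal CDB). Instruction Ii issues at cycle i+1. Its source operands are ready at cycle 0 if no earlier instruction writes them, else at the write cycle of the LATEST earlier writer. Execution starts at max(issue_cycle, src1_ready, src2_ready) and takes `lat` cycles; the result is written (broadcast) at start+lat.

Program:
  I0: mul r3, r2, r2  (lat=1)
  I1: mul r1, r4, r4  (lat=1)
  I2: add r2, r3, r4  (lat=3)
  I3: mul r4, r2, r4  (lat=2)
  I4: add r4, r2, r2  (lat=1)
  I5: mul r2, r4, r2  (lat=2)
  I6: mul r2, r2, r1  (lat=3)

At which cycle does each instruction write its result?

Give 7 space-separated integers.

Answer: 2 3 6 8 7 9 12

Derivation:
I0 mul r3: issue@1 deps=(None,None) exec_start@1 write@2
I1 mul r1: issue@2 deps=(None,None) exec_start@2 write@3
I2 add r2: issue@3 deps=(0,None) exec_start@3 write@6
I3 mul r4: issue@4 deps=(2,None) exec_start@6 write@8
I4 add r4: issue@5 deps=(2,2) exec_start@6 write@7
I5 mul r2: issue@6 deps=(4,2) exec_start@7 write@9
I6 mul r2: issue@7 deps=(5,1) exec_start@9 write@12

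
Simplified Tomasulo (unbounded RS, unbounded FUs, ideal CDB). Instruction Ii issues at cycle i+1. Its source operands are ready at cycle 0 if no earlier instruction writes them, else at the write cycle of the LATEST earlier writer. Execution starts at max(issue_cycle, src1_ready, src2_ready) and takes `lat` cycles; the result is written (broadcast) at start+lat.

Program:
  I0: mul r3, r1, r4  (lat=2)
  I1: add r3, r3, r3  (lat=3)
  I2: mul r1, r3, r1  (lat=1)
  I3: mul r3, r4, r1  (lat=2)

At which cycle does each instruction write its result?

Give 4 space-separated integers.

Answer: 3 6 7 9

Derivation:
I0 mul r3: issue@1 deps=(None,None) exec_start@1 write@3
I1 add r3: issue@2 deps=(0,0) exec_start@3 write@6
I2 mul r1: issue@3 deps=(1,None) exec_start@6 write@7
I3 mul r3: issue@4 deps=(None,2) exec_start@7 write@9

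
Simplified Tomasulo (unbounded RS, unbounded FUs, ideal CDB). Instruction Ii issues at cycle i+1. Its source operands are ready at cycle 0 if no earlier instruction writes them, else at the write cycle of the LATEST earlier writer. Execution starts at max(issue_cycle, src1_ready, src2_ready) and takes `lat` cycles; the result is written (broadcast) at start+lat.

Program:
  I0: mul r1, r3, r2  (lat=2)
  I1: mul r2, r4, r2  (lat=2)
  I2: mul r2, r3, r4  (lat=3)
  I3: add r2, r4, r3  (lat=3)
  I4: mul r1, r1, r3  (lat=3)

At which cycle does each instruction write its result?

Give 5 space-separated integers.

Answer: 3 4 6 7 8

Derivation:
I0 mul r1: issue@1 deps=(None,None) exec_start@1 write@3
I1 mul r2: issue@2 deps=(None,None) exec_start@2 write@4
I2 mul r2: issue@3 deps=(None,None) exec_start@3 write@6
I3 add r2: issue@4 deps=(None,None) exec_start@4 write@7
I4 mul r1: issue@5 deps=(0,None) exec_start@5 write@8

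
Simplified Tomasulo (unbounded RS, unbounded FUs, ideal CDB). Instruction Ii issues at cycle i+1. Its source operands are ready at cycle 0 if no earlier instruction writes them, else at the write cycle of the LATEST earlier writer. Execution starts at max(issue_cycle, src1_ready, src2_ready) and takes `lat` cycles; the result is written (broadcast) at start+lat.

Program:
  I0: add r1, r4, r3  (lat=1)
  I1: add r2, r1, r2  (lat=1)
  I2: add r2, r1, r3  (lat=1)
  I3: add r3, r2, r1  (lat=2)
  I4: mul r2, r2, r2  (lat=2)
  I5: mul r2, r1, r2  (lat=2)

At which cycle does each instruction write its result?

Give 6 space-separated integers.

Answer: 2 3 4 6 7 9

Derivation:
I0 add r1: issue@1 deps=(None,None) exec_start@1 write@2
I1 add r2: issue@2 deps=(0,None) exec_start@2 write@3
I2 add r2: issue@3 deps=(0,None) exec_start@3 write@4
I3 add r3: issue@4 deps=(2,0) exec_start@4 write@6
I4 mul r2: issue@5 deps=(2,2) exec_start@5 write@7
I5 mul r2: issue@6 deps=(0,4) exec_start@7 write@9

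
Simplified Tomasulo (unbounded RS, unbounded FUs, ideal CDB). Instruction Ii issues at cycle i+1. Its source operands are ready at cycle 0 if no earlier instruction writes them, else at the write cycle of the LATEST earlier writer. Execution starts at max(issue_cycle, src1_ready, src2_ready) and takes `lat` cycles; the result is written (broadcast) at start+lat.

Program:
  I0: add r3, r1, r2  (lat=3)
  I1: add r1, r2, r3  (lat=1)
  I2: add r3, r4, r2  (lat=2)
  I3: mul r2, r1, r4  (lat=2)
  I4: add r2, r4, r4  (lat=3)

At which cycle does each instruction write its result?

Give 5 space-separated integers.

Answer: 4 5 5 7 8

Derivation:
I0 add r3: issue@1 deps=(None,None) exec_start@1 write@4
I1 add r1: issue@2 deps=(None,0) exec_start@4 write@5
I2 add r3: issue@3 deps=(None,None) exec_start@3 write@5
I3 mul r2: issue@4 deps=(1,None) exec_start@5 write@7
I4 add r2: issue@5 deps=(None,None) exec_start@5 write@8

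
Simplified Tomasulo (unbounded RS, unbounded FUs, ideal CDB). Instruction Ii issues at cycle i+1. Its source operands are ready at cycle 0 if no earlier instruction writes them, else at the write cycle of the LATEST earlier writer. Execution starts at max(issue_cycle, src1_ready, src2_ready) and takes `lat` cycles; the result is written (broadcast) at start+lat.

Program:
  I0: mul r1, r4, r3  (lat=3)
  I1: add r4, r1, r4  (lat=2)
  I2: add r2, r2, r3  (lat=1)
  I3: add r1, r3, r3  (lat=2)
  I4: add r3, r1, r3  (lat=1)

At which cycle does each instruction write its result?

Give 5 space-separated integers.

I0 mul r1: issue@1 deps=(None,None) exec_start@1 write@4
I1 add r4: issue@2 deps=(0,None) exec_start@4 write@6
I2 add r2: issue@3 deps=(None,None) exec_start@3 write@4
I3 add r1: issue@4 deps=(None,None) exec_start@4 write@6
I4 add r3: issue@5 deps=(3,None) exec_start@6 write@7

Answer: 4 6 4 6 7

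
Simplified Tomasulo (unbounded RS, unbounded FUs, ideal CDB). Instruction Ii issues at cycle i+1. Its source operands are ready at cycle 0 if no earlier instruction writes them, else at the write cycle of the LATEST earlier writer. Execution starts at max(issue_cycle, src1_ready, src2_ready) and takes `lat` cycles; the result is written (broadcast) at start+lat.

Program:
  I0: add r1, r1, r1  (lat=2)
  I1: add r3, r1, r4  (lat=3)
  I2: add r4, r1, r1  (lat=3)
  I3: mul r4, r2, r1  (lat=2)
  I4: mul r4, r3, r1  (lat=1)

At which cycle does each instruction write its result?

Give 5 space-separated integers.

I0 add r1: issue@1 deps=(None,None) exec_start@1 write@3
I1 add r3: issue@2 deps=(0,None) exec_start@3 write@6
I2 add r4: issue@3 deps=(0,0) exec_start@3 write@6
I3 mul r4: issue@4 deps=(None,0) exec_start@4 write@6
I4 mul r4: issue@5 deps=(1,0) exec_start@6 write@7

Answer: 3 6 6 6 7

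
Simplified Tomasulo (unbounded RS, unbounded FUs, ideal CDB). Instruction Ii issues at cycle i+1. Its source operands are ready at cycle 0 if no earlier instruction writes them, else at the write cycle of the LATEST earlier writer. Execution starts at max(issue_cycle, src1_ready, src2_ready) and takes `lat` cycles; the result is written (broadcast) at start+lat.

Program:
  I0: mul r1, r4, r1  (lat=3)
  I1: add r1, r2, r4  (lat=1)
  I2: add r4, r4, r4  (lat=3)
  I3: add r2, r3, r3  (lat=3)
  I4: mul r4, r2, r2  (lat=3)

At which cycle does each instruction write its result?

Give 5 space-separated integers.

I0 mul r1: issue@1 deps=(None,None) exec_start@1 write@4
I1 add r1: issue@2 deps=(None,None) exec_start@2 write@3
I2 add r4: issue@3 deps=(None,None) exec_start@3 write@6
I3 add r2: issue@4 deps=(None,None) exec_start@4 write@7
I4 mul r4: issue@5 deps=(3,3) exec_start@7 write@10

Answer: 4 3 6 7 10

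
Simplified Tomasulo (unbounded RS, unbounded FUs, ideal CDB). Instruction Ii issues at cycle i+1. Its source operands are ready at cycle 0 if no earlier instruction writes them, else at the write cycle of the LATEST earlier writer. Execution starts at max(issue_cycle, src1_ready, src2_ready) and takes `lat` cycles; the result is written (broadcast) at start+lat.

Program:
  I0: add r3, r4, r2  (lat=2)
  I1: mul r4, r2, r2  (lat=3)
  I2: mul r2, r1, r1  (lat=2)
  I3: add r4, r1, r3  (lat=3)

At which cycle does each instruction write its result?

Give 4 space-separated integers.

Answer: 3 5 5 7

Derivation:
I0 add r3: issue@1 deps=(None,None) exec_start@1 write@3
I1 mul r4: issue@2 deps=(None,None) exec_start@2 write@5
I2 mul r2: issue@3 deps=(None,None) exec_start@3 write@5
I3 add r4: issue@4 deps=(None,0) exec_start@4 write@7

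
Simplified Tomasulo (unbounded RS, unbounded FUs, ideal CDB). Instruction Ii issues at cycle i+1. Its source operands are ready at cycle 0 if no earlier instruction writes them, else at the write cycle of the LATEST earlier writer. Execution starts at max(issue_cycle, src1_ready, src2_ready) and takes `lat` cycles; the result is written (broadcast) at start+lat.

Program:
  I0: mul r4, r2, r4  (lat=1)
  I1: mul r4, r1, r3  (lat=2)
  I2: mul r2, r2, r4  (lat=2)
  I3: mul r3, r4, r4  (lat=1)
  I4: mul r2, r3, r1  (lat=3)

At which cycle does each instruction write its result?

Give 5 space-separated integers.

I0 mul r4: issue@1 deps=(None,None) exec_start@1 write@2
I1 mul r4: issue@2 deps=(None,None) exec_start@2 write@4
I2 mul r2: issue@3 deps=(None,1) exec_start@4 write@6
I3 mul r3: issue@4 deps=(1,1) exec_start@4 write@5
I4 mul r2: issue@5 deps=(3,None) exec_start@5 write@8

Answer: 2 4 6 5 8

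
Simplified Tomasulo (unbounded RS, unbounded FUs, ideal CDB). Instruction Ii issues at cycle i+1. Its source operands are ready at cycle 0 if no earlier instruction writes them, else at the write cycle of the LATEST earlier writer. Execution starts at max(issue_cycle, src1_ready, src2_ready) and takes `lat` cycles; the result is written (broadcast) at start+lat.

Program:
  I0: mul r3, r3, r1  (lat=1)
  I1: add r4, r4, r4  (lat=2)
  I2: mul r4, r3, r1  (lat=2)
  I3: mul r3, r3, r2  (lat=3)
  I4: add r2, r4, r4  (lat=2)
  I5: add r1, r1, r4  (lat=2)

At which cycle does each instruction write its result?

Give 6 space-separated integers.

I0 mul r3: issue@1 deps=(None,None) exec_start@1 write@2
I1 add r4: issue@2 deps=(None,None) exec_start@2 write@4
I2 mul r4: issue@3 deps=(0,None) exec_start@3 write@5
I3 mul r3: issue@4 deps=(0,None) exec_start@4 write@7
I4 add r2: issue@5 deps=(2,2) exec_start@5 write@7
I5 add r1: issue@6 deps=(None,2) exec_start@6 write@8

Answer: 2 4 5 7 7 8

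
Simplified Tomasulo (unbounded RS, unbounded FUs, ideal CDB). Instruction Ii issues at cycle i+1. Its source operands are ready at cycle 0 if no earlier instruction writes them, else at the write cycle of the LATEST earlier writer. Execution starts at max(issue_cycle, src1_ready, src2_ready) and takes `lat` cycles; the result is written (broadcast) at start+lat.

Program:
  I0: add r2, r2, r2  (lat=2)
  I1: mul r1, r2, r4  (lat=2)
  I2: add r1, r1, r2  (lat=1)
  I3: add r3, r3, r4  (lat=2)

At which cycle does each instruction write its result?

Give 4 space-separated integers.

I0 add r2: issue@1 deps=(None,None) exec_start@1 write@3
I1 mul r1: issue@2 deps=(0,None) exec_start@3 write@5
I2 add r1: issue@3 deps=(1,0) exec_start@5 write@6
I3 add r3: issue@4 deps=(None,None) exec_start@4 write@6

Answer: 3 5 6 6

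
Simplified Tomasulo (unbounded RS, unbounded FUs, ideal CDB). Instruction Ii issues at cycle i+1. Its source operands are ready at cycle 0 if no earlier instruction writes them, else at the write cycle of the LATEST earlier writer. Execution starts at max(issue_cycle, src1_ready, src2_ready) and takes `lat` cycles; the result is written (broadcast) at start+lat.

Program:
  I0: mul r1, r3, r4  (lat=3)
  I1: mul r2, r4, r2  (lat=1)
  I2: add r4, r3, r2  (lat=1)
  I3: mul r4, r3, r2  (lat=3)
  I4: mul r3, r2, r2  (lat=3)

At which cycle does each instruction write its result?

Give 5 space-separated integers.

Answer: 4 3 4 7 8

Derivation:
I0 mul r1: issue@1 deps=(None,None) exec_start@1 write@4
I1 mul r2: issue@2 deps=(None,None) exec_start@2 write@3
I2 add r4: issue@3 deps=(None,1) exec_start@3 write@4
I3 mul r4: issue@4 deps=(None,1) exec_start@4 write@7
I4 mul r3: issue@5 deps=(1,1) exec_start@5 write@8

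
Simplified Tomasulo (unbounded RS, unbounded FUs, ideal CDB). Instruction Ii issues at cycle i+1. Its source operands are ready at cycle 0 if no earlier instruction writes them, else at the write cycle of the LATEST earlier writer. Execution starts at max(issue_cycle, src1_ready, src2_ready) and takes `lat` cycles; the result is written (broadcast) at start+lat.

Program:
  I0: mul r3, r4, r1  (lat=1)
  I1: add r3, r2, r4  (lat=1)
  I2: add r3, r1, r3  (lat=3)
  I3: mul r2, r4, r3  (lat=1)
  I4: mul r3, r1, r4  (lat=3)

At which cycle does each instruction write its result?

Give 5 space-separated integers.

I0 mul r3: issue@1 deps=(None,None) exec_start@1 write@2
I1 add r3: issue@2 deps=(None,None) exec_start@2 write@3
I2 add r3: issue@3 deps=(None,1) exec_start@3 write@6
I3 mul r2: issue@4 deps=(None,2) exec_start@6 write@7
I4 mul r3: issue@5 deps=(None,None) exec_start@5 write@8

Answer: 2 3 6 7 8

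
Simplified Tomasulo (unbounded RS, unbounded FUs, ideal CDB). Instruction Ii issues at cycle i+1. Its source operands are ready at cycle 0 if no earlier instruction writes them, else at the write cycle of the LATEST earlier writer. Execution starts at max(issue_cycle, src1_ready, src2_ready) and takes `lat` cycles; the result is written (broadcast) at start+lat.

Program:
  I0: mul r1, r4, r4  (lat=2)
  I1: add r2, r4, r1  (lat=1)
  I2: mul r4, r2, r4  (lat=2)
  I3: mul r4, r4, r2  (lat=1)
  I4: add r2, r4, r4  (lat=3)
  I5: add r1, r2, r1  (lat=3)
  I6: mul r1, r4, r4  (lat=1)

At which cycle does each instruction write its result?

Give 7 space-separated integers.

Answer: 3 4 6 7 10 13 8

Derivation:
I0 mul r1: issue@1 deps=(None,None) exec_start@1 write@3
I1 add r2: issue@2 deps=(None,0) exec_start@3 write@4
I2 mul r4: issue@3 deps=(1,None) exec_start@4 write@6
I3 mul r4: issue@4 deps=(2,1) exec_start@6 write@7
I4 add r2: issue@5 deps=(3,3) exec_start@7 write@10
I5 add r1: issue@6 deps=(4,0) exec_start@10 write@13
I6 mul r1: issue@7 deps=(3,3) exec_start@7 write@8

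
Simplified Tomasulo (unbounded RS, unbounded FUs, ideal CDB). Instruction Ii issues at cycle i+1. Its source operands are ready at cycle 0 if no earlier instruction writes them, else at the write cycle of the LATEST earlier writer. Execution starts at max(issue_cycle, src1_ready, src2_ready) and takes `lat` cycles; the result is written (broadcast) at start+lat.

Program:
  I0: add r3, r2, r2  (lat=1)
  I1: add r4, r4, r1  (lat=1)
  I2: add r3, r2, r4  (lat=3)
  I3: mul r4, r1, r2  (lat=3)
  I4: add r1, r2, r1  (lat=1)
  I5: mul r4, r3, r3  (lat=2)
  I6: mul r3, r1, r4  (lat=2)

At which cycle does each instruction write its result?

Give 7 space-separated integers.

I0 add r3: issue@1 deps=(None,None) exec_start@1 write@2
I1 add r4: issue@2 deps=(None,None) exec_start@2 write@3
I2 add r3: issue@3 deps=(None,1) exec_start@3 write@6
I3 mul r4: issue@4 deps=(None,None) exec_start@4 write@7
I4 add r1: issue@5 deps=(None,None) exec_start@5 write@6
I5 mul r4: issue@6 deps=(2,2) exec_start@6 write@8
I6 mul r3: issue@7 deps=(4,5) exec_start@8 write@10

Answer: 2 3 6 7 6 8 10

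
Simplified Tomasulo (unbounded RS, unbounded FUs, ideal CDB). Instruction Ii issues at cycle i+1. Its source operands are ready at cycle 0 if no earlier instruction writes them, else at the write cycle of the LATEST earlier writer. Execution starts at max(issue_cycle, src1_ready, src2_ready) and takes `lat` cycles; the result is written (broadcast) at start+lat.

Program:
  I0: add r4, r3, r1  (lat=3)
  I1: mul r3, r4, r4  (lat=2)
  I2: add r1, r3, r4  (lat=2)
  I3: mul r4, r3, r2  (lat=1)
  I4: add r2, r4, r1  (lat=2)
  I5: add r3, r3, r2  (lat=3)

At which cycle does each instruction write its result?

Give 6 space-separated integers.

I0 add r4: issue@1 deps=(None,None) exec_start@1 write@4
I1 mul r3: issue@2 deps=(0,0) exec_start@4 write@6
I2 add r1: issue@3 deps=(1,0) exec_start@6 write@8
I3 mul r4: issue@4 deps=(1,None) exec_start@6 write@7
I4 add r2: issue@5 deps=(3,2) exec_start@8 write@10
I5 add r3: issue@6 deps=(1,4) exec_start@10 write@13

Answer: 4 6 8 7 10 13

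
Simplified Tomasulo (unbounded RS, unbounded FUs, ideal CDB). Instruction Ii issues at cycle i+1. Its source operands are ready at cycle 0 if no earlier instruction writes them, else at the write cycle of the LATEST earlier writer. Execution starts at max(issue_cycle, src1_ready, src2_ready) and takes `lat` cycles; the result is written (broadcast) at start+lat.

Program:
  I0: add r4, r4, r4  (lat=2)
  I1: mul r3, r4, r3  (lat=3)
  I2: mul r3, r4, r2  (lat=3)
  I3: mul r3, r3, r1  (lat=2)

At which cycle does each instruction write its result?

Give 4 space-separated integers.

Answer: 3 6 6 8

Derivation:
I0 add r4: issue@1 deps=(None,None) exec_start@1 write@3
I1 mul r3: issue@2 deps=(0,None) exec_start@3 write@6
I2 mul r3: issue@3 deps=(0,None) exec_start@3 write@6
I3 mul r3: issue@4 deps=(2,None) exec_start@6 write@8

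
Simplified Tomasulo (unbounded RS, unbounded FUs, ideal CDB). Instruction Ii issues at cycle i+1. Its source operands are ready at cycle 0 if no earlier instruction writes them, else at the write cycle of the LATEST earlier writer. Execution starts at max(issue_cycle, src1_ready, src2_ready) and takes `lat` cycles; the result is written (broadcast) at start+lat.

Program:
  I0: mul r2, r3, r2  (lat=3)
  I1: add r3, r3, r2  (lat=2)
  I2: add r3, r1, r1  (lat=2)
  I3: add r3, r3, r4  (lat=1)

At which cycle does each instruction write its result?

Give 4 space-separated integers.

Answer: 4 6 5 6

Derivation:
I0 mul r2: issue@1 deps=(None,None) exec_start@1 write@4
I1 add r3: issue@2 deps=(None,0) exec_start@4 write@6
I2 add r3: issue@3 deps=(None,None) exec_start@3 write@5
I3 add r3: issue@4 deps=(2,None) exec_start@5 write@6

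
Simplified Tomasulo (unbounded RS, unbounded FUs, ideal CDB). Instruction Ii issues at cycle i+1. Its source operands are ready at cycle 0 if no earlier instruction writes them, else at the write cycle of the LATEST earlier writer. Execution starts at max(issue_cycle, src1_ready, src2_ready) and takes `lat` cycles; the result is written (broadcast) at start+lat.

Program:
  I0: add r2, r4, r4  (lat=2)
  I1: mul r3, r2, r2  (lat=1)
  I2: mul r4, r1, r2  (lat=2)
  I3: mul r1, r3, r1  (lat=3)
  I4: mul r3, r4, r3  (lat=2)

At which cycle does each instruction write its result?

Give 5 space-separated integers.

I0 add r2: issue@1 deps=(None,None) exec_start@1 write@3
I1 mul r3: issue@2 deps=(0,0) exec_start@3 write@4
I2 mul r4: issue@3 deps=(None,0) exec_start@3 write@5
I3 mul r1: issue@4 deps=(1,None) exec_start@4 write@7
I4 mul r3: issue@5 deps=(2,1) exec_start@5 write@7

Answer: 3 4 5 7 7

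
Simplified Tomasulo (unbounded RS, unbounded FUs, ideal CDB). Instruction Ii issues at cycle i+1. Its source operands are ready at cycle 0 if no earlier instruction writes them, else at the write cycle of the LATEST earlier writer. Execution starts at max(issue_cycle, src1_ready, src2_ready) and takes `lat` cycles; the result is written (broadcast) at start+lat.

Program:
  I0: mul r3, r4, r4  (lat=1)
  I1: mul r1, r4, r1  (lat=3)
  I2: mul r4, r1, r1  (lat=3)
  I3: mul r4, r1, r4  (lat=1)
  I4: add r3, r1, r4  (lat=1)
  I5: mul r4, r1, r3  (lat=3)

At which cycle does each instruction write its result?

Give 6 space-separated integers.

I0 mul r3: issue@1 deps=(None,None) exec_start@1 write@2
I1 mul r1: issue@2 deps=(None,None) exec_start@2 write@5
I2 mul r4: issue@3 deps=(1,1) exec_start@5 write@8
I3 mul r4: issue@4 deps=(1,2) exec_start@8 write@9
I4 add r3: issue@5 deps=(1,3) exec_start@9 write@10
I5 mul r4: issue@6 deps=(1,4) exec_start@10 write@13

Answer: 2 5 8 9 10 13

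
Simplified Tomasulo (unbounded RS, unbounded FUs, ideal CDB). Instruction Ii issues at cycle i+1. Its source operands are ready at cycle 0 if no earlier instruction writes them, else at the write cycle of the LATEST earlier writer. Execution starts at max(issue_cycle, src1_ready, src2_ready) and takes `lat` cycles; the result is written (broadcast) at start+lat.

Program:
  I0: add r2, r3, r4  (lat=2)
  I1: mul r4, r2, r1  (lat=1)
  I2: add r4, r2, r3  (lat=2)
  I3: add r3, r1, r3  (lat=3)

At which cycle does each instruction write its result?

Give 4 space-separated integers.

I0 add r2: issue@1 deps=(None,None) exec_start@1 write@3
I1 mul r4: issue@2 deps=(0,None) exec_start@3 write@4
I2 add r4: issue@3 deps=(0,None) exec_start@3 write@5
I3 add r3: issue@4 deps=(None,None) exec_start@4 write@7

Answer: 3 4 5 7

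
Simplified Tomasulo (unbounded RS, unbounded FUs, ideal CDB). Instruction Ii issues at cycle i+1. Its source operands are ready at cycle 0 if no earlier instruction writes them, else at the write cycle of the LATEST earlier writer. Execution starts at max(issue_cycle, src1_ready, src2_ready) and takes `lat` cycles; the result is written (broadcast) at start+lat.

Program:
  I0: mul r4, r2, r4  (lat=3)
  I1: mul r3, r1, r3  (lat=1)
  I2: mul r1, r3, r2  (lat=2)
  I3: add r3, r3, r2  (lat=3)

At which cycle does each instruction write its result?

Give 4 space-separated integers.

I0 mul r4: issue@1 deps=(None,None) exec_start@1 write@4
I1 mul r3: issue@2 deps=(None,None) exec_start@2 write@3
I2 mul r1: issue@3 deps=(1,None) exec_start@3 write@5
I3 add r3: issue@4 deps=(1,None) exec_start@4 write@7

Answer: 4 3 5 7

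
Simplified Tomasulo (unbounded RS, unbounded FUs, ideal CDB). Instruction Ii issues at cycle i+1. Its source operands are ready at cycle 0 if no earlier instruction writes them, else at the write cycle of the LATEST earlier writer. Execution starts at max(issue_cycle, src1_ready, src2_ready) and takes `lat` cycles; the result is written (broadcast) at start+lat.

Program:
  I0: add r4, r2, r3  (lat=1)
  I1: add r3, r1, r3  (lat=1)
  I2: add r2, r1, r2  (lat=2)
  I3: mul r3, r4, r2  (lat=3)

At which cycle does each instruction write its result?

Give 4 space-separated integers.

I0 add r4: issue@1 deps=(None,None) exec_start@1 write@2
I1 add r3: issue@2 deps=(None,None) exec_start@2 write@3
I2 add r2: issue@3 deps=(None,None) exec_start@3 write@5
I3 mul r3: issue@4 deps=(0,2) exec_start@5 write@8

Answer: 2 3 5 8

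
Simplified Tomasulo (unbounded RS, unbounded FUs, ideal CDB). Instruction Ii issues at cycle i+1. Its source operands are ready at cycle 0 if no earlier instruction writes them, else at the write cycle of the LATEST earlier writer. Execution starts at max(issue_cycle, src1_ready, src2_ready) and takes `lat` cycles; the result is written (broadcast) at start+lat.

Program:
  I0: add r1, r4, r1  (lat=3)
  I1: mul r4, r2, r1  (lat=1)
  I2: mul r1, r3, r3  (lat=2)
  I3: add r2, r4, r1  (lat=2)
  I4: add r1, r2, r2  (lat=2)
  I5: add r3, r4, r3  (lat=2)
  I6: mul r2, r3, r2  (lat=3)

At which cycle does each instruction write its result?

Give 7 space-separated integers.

Answer: 4 5 5 7 9 8 11

Derivation:
I0 add r1: issue@1 deps=(None,None) exec_start@1 write@4
I1 mul r4: issue@2 deps=(None,0) exec_start@4 write@5
I2 mul r1: issue@3 deps=(None,None) exec_start@3 write@5
I3 add r2: issue@4 deps=(1,2) exec_start@5 write@7
I4 add r1: issue@5 deps=(3,3) exec_start@7 write@9
I5 add r3: issue@6 deps=(1,None) exec_start@6 write@8
I6 mul r2: issue@7 deps=(5,3) exec_start@8 write@11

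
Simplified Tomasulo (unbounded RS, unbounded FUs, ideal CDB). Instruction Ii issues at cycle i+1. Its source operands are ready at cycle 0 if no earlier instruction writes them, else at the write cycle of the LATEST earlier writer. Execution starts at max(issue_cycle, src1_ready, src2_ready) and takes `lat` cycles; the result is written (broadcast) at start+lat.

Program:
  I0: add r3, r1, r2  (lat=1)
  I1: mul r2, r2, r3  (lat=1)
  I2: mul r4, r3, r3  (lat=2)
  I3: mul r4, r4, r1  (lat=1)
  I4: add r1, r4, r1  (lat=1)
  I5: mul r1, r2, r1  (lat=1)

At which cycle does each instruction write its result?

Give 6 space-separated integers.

I0 add r3: issue@1 deps=(None,None) exec_start@1 write@2
I1 mul r2: issue@2 deps=(None,0) exec_start@2 write@3
I2 mul r4: issue@3 deps=(0,0) exec_start@3 write@5
I3 mul r4: issue@4 deps=(2,None) exec_start@5 write@6
I4 add r1: issue@5 deps=(3,None) exec_start@6 write@7
I5 mul r1: issue@6 deps=(1,4) exec_start@7 write@8

Answer: 2 3 5 6 7 8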